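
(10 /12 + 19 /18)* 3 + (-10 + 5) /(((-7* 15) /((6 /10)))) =598 /105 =5.70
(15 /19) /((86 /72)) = 540 /817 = 0.66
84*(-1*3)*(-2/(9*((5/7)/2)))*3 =2352/5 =470.40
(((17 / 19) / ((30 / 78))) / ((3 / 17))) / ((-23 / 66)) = -82654 / 2185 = -37.83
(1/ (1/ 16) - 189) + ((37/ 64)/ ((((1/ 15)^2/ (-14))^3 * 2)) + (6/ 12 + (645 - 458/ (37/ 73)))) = -5348661864599/ 592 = -9034901798.31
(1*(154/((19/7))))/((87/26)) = 28028/1653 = 16.96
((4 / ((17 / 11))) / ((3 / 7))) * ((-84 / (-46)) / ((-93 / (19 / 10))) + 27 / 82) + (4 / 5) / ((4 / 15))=35506991 / 7454415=4.76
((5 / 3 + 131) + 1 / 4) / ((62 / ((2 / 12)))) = 1595 / 4464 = 0.36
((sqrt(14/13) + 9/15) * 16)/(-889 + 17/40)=-640 * sqrt(182)/462059 - 384/35543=-0.03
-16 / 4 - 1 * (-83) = 79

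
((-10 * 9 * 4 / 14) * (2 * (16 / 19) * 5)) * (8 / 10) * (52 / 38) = -599040 / 2527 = -237.06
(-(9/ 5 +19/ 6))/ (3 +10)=-149/ 390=-0.38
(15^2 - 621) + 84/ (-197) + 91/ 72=-5604985/ 14184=-395.16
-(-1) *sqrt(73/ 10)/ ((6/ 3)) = sqrt(730)/ 20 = 1.35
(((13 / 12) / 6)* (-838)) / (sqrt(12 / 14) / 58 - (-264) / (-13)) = 26695747* sqrt(42) / 29541607092 + 18342031708 / 2461800591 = 7.46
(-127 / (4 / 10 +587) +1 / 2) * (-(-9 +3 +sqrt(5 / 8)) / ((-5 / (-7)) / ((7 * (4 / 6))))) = 163366 / 14685 -81683 * sqrt(10) / 176220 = 9.66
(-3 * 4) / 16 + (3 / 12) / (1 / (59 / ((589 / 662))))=37291 / 2356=15.83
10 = 10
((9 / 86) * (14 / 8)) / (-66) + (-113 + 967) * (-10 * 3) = -193892181 / 7568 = -25620.00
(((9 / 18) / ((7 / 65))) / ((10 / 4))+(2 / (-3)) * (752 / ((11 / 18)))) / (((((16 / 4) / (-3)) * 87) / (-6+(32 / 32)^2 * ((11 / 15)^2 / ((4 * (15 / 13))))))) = -200235467 / 4823280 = -41.51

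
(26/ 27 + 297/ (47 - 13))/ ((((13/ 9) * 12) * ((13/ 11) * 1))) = 0.47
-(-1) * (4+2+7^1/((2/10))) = 41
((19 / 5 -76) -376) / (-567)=83 / 105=0.79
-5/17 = -0.29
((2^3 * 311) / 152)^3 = 30080231 / 6859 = 4385.51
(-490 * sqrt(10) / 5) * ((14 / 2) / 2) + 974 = 974-343 * sqrt(10) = -110.66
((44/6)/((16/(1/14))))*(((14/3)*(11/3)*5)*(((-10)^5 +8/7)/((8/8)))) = -52936895/189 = -280089.39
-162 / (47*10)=-81 / 235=-0.34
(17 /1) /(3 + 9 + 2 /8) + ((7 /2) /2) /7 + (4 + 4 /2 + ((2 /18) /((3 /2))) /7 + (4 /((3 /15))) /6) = 58115 /5292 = 10.98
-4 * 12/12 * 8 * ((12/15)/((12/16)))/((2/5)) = -256/3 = -85.33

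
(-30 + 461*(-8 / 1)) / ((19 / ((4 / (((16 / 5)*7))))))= -9295 / 266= -34.94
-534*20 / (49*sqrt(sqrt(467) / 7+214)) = -10680*sqrt(7) / (49*sqrt(sqrt(467)+1498)) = -14.79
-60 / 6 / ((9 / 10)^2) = -1000 / 81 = -12.35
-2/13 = -0.15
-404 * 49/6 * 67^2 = -44432122/3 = -14810707.33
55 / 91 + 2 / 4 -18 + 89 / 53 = -146777 / 9646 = -15.22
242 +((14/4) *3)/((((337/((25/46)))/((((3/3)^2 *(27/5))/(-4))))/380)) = 7233643/31004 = 233.31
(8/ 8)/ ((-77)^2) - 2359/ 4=-13986507/ 23716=-589.75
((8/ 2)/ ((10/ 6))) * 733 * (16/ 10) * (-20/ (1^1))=-281472/ 5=-56294.40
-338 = -338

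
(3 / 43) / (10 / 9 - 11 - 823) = -27 / 322328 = -0.00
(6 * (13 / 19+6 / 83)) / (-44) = -3579 / 34694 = -0.10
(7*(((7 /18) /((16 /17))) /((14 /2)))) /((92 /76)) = 2261 /6624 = 0.34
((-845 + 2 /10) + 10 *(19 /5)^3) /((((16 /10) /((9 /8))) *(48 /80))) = -11103 /32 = -346.97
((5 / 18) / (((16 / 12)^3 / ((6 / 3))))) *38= 8.91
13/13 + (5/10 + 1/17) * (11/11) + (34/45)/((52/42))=14381/6630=2.17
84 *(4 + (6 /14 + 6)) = 876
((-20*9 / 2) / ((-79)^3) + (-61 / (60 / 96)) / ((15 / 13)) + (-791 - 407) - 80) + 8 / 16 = -100734263707 / 73955850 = -1362.09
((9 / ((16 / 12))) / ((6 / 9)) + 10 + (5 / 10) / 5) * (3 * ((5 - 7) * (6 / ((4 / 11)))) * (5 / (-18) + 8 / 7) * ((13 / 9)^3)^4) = -22598932886040467671 / 158160540429360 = -142886.04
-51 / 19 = -2.68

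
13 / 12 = 1.08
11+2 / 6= 34 / 3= 11.33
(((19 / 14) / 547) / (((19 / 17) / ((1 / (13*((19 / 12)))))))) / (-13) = -102 / 12294919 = -0.00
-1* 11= -11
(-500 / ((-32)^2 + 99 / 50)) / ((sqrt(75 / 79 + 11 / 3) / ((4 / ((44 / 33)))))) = -37500*sqrt(259278) / 28060553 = -0.68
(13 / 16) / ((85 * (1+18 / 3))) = 13 / 9520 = 0.00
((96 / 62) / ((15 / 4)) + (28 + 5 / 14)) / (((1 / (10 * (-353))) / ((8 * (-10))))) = 1763051440 / 217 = 8124661.01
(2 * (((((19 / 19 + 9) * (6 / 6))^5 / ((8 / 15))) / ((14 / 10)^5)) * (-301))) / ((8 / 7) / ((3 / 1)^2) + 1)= -18622577.30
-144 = -144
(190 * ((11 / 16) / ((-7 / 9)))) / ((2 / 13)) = -122265 / 112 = -1091.65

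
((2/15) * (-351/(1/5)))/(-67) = 234/67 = 3.49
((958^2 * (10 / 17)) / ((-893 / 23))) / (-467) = 211085720 / 7089527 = 29.77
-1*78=-78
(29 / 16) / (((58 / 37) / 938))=17353 / 16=1084.56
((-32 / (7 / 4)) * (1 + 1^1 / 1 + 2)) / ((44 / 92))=-11776 / 77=-152.94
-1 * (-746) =746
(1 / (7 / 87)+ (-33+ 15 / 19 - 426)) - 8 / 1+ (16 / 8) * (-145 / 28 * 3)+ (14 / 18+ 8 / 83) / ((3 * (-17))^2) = -250583643839 / 516823902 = -484.85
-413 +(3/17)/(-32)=-224675/544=-413.01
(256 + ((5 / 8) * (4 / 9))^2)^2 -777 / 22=75681621395 / 1154736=65540.19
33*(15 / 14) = 495 / 14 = 35.36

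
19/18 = 1.06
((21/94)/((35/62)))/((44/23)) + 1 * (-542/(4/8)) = -11206421/10340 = -1083.79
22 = 22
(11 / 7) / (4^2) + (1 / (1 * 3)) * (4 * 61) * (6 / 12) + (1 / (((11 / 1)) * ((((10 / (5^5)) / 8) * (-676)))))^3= 87914109373963 / 2158626213744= 40.73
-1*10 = -10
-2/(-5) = 0.40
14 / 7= 2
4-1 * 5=-1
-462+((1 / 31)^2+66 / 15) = -2198763 / 4805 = -457.60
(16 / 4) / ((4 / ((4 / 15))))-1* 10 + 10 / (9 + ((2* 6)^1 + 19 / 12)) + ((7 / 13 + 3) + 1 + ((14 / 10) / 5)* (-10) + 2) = -293399 / 52845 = -5.55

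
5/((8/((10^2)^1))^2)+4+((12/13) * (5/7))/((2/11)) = 287151/364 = 788.88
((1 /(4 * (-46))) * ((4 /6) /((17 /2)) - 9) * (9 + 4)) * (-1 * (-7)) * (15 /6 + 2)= 124215 /6256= 19.86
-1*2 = -2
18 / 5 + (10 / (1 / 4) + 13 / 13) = 223 / 5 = 44.60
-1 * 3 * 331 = -993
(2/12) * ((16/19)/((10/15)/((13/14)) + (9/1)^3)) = 104/540721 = 0.00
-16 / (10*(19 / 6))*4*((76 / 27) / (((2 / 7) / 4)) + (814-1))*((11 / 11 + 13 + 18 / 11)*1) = -50669824 / 1881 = -26937.71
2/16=1/8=0.12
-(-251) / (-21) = -251 / 21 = -11.95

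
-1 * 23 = -23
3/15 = 1/5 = 0.20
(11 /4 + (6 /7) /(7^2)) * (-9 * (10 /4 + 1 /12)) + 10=-298241 /5488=-54.34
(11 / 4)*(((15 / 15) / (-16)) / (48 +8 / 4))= -11 / 3200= -0.00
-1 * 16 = -16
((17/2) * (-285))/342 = -85/12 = -7.08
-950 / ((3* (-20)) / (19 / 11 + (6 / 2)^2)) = 5605 / 33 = 169.85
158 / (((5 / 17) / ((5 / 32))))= 1343 / 16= 83.94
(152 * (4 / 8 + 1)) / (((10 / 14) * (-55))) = -1596 / 275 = -5.80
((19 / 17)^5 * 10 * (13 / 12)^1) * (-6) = -160946435 / 1419857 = -113.35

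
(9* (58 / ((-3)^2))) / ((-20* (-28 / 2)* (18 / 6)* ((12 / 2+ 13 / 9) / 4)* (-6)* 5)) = -29 / 23450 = -0.00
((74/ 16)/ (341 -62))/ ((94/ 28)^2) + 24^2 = 576.00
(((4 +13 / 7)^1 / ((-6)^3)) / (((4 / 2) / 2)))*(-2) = 41 / 756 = 0.05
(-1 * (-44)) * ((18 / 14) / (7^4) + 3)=2218920 / 16807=132.02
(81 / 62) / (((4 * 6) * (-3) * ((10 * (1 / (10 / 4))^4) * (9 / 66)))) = -4125 / 7936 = -0.52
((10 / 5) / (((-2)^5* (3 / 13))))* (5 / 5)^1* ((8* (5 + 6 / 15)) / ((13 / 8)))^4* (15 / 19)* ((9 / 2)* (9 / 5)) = -22568879259648 / 26089375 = -865060.17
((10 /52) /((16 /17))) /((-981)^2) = 85 /400342176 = 0.00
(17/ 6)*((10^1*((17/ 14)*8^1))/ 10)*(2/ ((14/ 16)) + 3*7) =94214/ 147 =640.91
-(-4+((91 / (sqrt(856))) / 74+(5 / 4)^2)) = 39 / 16 - 91 * sqrt(214) / 31672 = 2.40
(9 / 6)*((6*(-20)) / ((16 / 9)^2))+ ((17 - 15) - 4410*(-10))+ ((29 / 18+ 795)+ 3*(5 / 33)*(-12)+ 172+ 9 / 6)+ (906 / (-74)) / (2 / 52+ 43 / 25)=1339860486419 / 29772864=45002.74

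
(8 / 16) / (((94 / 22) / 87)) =957 / 94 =10.18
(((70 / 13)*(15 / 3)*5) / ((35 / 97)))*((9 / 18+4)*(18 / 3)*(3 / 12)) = 65475 / 26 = 2518.27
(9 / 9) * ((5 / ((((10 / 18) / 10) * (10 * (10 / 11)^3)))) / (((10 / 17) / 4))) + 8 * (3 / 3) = 223643 / 2500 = 89.46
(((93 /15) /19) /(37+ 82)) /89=31 /1006145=0.00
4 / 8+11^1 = 23 / 2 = 11.50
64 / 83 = 0.77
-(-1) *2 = 2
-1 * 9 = -9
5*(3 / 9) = 5 / 3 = 1.67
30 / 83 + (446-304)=11816 / 83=142.36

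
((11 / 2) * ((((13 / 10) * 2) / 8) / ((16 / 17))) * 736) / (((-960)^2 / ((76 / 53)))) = 1062347 / 488448000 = 0.00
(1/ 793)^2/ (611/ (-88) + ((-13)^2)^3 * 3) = 88/ 801327795163285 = 0.00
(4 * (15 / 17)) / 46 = 30 / 391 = 0.08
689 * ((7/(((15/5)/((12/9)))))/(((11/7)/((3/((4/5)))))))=168805/33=5115.30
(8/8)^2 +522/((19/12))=6283/19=330.68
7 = 7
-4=-4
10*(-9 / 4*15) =-675 / 2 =-337.50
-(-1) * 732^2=535824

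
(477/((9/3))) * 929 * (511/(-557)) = -75480321/557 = -135512.25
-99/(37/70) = -6930/37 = -187.30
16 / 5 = 3.20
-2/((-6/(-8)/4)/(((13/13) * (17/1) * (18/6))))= -544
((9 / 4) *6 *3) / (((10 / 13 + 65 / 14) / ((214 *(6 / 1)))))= 9608.49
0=0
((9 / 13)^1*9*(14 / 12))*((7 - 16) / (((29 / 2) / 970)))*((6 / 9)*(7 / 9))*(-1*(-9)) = -7699860 / 377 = -20424.03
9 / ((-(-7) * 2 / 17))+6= 237 / 14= 16.93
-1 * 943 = -943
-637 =-637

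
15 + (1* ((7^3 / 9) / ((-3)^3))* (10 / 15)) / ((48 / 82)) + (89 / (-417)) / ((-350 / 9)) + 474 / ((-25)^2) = 14.16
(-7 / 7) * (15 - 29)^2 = -196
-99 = -99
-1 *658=-658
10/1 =10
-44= -44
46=46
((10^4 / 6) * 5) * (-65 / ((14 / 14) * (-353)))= 1625000 / 1059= 1534.47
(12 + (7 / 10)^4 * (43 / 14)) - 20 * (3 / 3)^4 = -145251 / 20000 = -7.26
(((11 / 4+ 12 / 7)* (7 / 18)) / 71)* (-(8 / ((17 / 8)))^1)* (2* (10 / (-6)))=10000 / 32589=0.31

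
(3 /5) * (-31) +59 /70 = -1243 /70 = -17.76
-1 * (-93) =93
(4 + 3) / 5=7 / 5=1.40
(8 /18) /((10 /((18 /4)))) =1 /5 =0.20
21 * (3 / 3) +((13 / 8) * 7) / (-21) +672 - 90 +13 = 615.46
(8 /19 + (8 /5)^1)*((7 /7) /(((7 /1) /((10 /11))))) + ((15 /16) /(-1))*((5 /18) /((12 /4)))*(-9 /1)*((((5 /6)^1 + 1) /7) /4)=50341 /160512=0.31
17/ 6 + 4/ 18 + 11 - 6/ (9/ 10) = 133/ 18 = 7.39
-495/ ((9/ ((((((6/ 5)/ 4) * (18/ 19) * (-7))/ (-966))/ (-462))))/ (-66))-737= -4509065/ 6118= -737.02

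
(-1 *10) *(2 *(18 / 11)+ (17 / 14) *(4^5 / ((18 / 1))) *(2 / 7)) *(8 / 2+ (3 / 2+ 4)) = -10603900 / 4851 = -2185.92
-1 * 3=-3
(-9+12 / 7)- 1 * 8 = -107 / 7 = -15.29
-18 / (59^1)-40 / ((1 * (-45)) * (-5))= -1282 / 2655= -0.48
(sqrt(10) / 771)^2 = 0.00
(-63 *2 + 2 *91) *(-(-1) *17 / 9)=952 / 9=105.78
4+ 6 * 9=58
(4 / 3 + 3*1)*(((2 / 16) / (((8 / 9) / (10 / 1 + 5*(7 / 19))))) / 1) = 7.22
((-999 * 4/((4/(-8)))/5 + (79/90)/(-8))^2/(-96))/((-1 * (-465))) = -1324269291361/23141376000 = -57.23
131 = 131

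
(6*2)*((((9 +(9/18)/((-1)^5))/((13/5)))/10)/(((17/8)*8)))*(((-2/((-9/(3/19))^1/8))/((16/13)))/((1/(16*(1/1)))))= 16/19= 0.84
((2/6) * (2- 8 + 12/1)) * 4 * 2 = 16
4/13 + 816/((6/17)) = 30060/13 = 2312.31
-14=-14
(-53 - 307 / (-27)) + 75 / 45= -1079 / 27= -39.96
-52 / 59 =-0.88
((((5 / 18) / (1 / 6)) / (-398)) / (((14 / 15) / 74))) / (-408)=925 / 1136688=0.00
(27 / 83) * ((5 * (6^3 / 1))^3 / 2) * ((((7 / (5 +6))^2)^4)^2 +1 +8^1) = 1844184428.82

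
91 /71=1.28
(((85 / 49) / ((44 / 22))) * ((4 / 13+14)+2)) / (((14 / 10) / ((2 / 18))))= 45050 / 40131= 1.12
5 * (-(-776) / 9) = 3880 / 9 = 431.11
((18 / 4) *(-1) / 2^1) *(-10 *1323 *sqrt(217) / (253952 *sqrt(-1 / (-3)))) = 2.99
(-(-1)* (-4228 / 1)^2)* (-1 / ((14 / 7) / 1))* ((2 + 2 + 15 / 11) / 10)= -263670764 / 55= -4794013.89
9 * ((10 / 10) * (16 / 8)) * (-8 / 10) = -72 / 5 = -14.40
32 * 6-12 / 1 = 180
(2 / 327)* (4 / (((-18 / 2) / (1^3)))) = -8 / 2943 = -0.00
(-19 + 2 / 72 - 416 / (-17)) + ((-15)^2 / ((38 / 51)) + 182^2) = 388741157 / 11628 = 33431.47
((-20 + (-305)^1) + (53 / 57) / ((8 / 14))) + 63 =-59365 / 228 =-260.37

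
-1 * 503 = -503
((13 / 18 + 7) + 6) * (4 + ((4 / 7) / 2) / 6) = 20995 / 378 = 55.54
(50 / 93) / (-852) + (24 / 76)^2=1417223 / 14302098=0.10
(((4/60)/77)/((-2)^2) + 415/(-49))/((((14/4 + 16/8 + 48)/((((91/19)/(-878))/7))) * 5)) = 3560609/144315147900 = 0.00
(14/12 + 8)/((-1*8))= -55/48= -1.15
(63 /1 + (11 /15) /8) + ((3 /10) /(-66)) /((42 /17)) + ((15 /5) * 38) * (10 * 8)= 8485175 /924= 9183.09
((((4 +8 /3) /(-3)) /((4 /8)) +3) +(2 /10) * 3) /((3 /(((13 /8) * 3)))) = -247 /180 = -1.37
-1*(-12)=12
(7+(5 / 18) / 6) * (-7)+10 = -4247 / 108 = -39.32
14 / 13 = 1.08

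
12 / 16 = 3 / 4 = 0.75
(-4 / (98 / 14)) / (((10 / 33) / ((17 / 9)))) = -374 / 105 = -3.56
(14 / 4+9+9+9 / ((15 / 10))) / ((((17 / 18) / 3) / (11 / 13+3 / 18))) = 39105 / 442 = 88.47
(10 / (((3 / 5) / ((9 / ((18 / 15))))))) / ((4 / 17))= 2125 / 4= 531.25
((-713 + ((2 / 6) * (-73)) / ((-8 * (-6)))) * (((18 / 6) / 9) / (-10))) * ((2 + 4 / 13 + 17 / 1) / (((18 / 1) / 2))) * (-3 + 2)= -5157799 / 101088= -51.02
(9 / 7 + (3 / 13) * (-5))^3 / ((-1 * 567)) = -64 / 15824991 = -0.00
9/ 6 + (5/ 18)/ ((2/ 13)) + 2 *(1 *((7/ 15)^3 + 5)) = 182369/ 13500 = 13.51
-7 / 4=-1.75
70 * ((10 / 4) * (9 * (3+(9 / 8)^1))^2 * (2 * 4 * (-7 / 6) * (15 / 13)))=-540280125 / 208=-2597500.60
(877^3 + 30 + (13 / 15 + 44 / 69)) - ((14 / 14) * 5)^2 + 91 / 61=4731800879088 / 7015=674526141.00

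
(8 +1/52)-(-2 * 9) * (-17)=-297.98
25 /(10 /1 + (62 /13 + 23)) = 325 /491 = 0.66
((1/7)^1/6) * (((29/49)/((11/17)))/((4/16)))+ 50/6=95311/11319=8.42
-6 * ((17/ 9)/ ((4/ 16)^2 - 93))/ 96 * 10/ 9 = 170/ 120447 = 0.00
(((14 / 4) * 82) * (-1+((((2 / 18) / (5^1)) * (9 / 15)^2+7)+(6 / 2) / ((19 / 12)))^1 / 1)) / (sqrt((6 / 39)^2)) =70027139 / 4750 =14742.56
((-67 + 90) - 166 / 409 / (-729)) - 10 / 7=45023473 / 2087127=21.57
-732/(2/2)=-732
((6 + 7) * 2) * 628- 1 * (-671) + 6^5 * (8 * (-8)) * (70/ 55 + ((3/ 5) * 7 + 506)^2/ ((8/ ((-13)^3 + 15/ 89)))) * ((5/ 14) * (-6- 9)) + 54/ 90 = -6529919734707903586/ 34265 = -190571128986076.28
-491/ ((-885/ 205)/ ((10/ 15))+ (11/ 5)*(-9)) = 201310/ 10773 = 18.69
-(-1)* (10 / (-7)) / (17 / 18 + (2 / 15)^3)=-1.51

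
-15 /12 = -5 /4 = -1.25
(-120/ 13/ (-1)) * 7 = 840/ 13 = 64.62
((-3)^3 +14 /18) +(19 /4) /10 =-9269 /360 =-25.75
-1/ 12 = -0.08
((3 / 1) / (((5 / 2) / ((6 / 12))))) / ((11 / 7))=21 / 55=0.38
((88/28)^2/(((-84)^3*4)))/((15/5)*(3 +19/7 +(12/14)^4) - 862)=121/24489730944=0.00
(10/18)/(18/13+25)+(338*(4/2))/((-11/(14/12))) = -2433899/33957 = -71.68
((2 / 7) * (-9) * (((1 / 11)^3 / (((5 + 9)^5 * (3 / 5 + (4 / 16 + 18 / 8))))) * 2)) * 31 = -45 / 626363276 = -0.00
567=567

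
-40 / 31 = -1.29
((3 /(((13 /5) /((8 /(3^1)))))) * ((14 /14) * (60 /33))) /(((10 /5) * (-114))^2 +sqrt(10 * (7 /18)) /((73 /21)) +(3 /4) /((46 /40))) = 58618746339600 /544700431091254009 - 108127600 * sqrt(35) /544700431091254009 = 0.00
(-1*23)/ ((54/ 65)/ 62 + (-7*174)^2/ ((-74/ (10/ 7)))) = 74555/ 92835387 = 0.00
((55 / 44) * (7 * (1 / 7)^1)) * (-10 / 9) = -25 / 18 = -1.39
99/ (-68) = -99/ 68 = -1.46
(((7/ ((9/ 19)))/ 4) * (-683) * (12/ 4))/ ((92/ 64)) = -5266.03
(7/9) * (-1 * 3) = -7/3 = -2.33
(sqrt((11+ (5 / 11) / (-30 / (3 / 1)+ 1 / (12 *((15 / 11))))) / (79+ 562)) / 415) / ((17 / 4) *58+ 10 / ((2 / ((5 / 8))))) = 8 *sqrt(2719238886991) / 10454113642445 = 0.00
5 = 5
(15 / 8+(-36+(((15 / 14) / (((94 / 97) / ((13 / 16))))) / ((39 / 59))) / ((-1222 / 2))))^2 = 192768512386000321 / 165513782726656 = 1164.67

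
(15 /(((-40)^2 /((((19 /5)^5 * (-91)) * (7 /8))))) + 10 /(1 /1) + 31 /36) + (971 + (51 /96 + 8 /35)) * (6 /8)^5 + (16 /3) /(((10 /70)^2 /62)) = 511343168391077 /32256000000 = 15852.65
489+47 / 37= 490.27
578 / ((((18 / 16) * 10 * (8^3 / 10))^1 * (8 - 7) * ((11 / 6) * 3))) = 289 / 1584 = 0.18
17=17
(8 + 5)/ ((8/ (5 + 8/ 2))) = 117/ 8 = 14.62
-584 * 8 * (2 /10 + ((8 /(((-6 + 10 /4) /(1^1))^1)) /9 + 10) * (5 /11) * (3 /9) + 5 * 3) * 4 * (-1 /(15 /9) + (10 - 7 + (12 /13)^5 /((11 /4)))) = -58299814739974144 /70759163475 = -823918.94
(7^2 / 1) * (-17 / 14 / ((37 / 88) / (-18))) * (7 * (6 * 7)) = 27708912 / 37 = 748889.51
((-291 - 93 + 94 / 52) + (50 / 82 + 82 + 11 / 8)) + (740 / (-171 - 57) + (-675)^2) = 110665477411 / 243048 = 455323.55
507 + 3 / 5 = 2538 / 5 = 507.60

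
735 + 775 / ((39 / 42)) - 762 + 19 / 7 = 73740 / 91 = 810.33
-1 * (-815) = 815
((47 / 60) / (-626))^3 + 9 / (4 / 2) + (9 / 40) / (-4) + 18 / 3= 553392434995777 / 52987905216000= 10.44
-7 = -7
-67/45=-1.49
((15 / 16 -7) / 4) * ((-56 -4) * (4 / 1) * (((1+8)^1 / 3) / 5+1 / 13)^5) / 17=11997655296 / 3944988125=3.04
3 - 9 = -6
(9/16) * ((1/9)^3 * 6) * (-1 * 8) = -1/27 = -0.04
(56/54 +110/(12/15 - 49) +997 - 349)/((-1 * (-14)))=2104217/45549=46.20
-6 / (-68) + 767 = 26081 / 34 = 767.09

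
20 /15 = 1.33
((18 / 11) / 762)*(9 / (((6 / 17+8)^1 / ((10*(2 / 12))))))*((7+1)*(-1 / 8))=-765 / 198374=-0.00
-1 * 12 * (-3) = 36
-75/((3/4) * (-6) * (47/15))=250/47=5.32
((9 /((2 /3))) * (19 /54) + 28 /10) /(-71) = -151 /1420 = -0.11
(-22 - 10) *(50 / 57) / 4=-400 / 57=-7.02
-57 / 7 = -8.14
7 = 7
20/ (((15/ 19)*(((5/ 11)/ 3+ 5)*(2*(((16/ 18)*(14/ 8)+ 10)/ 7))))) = 13167/ 8840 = 1.49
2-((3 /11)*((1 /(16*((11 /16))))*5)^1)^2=29057 /14641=1.98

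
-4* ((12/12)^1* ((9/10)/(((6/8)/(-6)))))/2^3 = 18/5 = 3.60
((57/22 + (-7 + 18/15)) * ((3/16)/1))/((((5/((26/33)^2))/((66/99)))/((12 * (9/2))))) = -2.69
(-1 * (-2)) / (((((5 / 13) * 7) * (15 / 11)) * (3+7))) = 143 / 2625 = 0.05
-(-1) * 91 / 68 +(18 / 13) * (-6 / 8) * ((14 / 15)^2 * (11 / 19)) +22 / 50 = 526769 / 419900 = 1.25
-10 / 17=-0.59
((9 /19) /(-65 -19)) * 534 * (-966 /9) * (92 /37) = 564972 /703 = 803.66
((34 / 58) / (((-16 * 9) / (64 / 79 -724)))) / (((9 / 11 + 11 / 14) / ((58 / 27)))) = 692461 / 175617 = 3.94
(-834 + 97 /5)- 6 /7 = -28541 /35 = -815.46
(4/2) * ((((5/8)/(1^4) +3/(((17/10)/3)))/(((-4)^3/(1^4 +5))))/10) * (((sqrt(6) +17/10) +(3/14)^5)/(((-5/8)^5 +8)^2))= -2025848832 * sqrt(6)/1140544320137 - 41355524308992/13692234563244685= -0.01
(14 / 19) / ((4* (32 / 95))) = 35 / 64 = 0.55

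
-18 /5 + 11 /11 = -13 /5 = -2.60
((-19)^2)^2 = 130321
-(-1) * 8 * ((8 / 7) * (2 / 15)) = 128 / 105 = 1.22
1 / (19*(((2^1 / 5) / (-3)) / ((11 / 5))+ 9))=33 / 5605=0.01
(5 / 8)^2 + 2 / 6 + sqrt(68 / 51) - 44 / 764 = 24437 / 36672 + 2 * sqrt(3) / 3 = 1.82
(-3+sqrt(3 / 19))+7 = sqrt(57) / 19+4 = 4.40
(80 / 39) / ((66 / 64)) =2560 / 1287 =1.99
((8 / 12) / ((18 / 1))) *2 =2 / 27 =0.07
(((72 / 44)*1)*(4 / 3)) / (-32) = -3 / 44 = -0.07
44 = 44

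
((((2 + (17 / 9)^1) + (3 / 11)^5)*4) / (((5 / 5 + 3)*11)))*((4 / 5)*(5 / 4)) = 5638972 / 15944049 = 0.35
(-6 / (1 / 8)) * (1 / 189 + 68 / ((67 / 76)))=-3702.70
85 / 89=0.96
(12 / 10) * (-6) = -36 / 5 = -7.20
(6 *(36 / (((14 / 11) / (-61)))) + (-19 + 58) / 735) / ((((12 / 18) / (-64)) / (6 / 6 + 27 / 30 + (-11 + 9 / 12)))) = -10165758936 / 1225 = -8298578.72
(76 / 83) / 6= 38 / 249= 0.15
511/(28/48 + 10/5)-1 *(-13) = 6535/31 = 210.81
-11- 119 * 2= -249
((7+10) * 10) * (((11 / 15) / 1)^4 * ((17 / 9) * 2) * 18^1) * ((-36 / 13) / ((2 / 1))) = -67699984 / 14625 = -4629.06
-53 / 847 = -0.06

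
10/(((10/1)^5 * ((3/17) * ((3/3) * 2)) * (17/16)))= 1/3750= 0.00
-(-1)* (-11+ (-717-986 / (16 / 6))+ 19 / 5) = -21879 / 20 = -1093.95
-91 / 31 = -2.94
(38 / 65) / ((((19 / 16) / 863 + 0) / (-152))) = -4197632 / 65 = -64578.95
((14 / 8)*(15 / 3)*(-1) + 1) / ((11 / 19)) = -589 / 44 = -13.39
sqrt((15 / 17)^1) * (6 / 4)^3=27 * sqrt(255) / 136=3.17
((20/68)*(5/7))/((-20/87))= -435/476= -0.91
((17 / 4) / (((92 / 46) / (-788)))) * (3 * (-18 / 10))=90423 / 10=9042.30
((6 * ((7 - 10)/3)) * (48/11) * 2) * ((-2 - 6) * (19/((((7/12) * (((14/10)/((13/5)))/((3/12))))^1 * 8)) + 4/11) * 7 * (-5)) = -27990720/847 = -33046.89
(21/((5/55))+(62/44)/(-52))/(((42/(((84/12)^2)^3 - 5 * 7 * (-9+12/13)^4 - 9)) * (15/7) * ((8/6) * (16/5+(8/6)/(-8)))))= -236318325349555/11893257376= -19869.94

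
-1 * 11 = -11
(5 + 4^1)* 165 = 1485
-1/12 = -0.08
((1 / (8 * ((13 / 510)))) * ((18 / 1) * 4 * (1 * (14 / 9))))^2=50979600 / 169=301654.44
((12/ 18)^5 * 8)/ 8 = 0.13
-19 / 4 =-4.75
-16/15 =-1.07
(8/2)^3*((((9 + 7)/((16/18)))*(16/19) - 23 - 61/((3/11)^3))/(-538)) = 49492864/137997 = 358.65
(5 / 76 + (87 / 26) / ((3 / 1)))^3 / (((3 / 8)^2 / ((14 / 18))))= 412047083 / 45207669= 9.11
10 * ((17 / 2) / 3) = 85 / 3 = 28.33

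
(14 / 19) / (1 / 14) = 196 / 19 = 10.32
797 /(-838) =-797 /838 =-0.95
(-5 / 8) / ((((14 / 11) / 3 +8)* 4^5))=-165 / 2277376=-0.00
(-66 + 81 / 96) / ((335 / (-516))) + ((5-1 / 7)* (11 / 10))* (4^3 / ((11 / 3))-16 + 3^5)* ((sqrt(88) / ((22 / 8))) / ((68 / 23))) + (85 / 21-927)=-9259099 / 11256 + 123694* sqrt(22) / 385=684.36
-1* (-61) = 61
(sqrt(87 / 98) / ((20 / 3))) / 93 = sqrt(174) / 8680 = 0.00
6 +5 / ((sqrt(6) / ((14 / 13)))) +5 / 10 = 35* sqrt(6) / 39 +13 / 2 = 8.70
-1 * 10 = -10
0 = 0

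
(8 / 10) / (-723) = -4 / 3615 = -0.00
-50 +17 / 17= -49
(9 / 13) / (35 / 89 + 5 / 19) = 5073 / 4810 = 1.05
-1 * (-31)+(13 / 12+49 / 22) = 4529 / 132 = 34.31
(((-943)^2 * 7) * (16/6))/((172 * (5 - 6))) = -12449486/129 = -96507.64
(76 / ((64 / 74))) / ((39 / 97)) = 218.56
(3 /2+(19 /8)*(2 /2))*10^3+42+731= 4648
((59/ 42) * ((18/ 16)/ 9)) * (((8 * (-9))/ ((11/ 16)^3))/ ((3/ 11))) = -142.66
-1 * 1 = -1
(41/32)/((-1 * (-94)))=41/3008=0.01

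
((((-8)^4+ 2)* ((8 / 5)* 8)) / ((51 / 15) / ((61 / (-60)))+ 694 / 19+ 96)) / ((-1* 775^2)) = -151986624 / 224816940625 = -0.00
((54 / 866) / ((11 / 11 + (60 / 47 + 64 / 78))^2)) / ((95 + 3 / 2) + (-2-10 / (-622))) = 56425975866 / 820392644140573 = 0.00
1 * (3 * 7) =21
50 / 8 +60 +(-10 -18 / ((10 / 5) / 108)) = -3663 / 4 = -915.75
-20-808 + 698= -130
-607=-607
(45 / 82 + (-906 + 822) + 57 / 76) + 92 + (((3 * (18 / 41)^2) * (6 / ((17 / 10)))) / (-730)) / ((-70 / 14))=387990953 / 41722420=9.30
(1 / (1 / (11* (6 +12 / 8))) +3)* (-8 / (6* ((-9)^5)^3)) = 38 / 68630377364883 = 0.00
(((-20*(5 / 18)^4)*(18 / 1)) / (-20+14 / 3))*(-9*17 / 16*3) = -53125 / 13248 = -4.01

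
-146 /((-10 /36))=2628 /5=525.60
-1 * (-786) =786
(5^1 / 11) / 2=5 / 22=0.23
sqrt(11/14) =sqrt(154)/14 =0.89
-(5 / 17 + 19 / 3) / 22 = -169 / 561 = -0.30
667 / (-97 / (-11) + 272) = 7337 / 3089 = 2.38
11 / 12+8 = 107 / 12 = 8.92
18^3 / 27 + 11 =227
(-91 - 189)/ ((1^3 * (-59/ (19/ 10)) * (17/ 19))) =10108/ 1003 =10.08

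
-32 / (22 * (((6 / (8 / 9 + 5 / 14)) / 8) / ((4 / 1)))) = -20096 / 2079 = -9.67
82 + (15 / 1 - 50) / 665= 1557 / 19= 81.95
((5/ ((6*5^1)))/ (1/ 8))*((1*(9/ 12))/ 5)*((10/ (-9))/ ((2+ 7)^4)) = -2/ 59049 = -0.00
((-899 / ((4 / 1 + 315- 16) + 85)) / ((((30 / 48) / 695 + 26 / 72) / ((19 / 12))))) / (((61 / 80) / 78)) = -22223064240 / 21437291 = -1036.65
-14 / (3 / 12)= -56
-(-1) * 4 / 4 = 1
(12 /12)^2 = 1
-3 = -3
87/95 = 0.92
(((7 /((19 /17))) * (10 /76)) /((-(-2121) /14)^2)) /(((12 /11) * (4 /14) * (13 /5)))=229075 /5170315644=0.00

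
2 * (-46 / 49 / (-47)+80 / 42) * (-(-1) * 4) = 106384 / 6909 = 15.40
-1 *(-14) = 14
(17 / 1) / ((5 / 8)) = 136 / 5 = 27.20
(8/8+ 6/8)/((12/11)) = 77/48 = 1.60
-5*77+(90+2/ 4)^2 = 31221/ 4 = 7805.25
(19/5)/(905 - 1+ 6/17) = 323/76870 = 0.00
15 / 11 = 1.36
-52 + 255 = 203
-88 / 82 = -1.07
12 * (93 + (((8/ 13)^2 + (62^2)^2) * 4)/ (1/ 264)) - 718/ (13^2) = 2434194564134/ 13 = 187245735702.62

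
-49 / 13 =-3.77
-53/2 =-26.50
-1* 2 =-2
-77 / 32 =-2.41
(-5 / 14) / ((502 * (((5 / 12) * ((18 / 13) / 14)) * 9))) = -13 / 6777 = -0.00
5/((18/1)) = 5/18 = 0.28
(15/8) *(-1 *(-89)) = 1335/8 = 166.88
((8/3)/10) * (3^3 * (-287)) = -2066.40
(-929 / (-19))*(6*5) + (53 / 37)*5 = 1036225 / 703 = 1474.00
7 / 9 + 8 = 8.78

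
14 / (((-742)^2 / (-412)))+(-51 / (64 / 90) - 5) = -48279257 / 629216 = -76.73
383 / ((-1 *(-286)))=1.34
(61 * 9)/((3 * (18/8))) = 244/3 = 81.33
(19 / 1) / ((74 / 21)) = 399 / 74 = 5.39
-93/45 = -31/15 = -2.07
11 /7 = 1.57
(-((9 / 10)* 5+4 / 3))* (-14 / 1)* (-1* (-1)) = 81.67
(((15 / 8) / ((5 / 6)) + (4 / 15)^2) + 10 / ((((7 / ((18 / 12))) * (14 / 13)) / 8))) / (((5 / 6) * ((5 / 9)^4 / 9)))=15832237563 / 7656250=2067.88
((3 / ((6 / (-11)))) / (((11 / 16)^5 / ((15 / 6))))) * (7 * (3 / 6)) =-4587520 / 14641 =-313.33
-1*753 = -753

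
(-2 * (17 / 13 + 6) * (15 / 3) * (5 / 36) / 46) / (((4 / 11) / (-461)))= 12043625 / 43056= 279.72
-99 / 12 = -33 / 4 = -8.25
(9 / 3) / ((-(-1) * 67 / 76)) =228 / 67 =3.40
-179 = -179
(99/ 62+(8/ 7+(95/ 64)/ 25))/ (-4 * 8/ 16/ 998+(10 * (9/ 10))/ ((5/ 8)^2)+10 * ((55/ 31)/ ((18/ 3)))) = 1454807055/ 13511111936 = 0.11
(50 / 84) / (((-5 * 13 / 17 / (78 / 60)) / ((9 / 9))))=-17 / 84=-0.20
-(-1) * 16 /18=8 /9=0.89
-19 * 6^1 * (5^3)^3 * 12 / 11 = -242897727.27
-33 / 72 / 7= -11 / 168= -0.07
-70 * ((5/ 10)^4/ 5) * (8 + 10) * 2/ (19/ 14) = -441/ 19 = -23.21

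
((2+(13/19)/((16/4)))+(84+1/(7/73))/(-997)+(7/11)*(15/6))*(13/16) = 278152667/93351104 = 2.98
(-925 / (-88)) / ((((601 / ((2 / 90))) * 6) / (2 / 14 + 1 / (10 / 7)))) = 2183 / 39983328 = 0.00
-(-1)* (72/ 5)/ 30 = 12/ 25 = 0.48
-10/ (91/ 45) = -450/ 91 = -4.95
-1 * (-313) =313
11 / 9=1.22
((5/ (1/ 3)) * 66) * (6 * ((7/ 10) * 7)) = 29106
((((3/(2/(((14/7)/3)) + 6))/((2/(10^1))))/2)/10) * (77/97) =77/1164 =0.07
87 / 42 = 29 / 14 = 2.07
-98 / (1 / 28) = -2744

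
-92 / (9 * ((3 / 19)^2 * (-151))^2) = -11989532 / 16621929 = -0.72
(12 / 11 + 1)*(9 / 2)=207 / 22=9.41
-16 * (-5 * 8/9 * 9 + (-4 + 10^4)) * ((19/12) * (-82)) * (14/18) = 434320544/27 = 16085946.07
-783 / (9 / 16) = -1392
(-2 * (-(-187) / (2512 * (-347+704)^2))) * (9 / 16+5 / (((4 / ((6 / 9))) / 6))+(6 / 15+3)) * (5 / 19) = -2629 / 954178176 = -0.00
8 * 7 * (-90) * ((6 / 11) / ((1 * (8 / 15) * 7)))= -8100 / 11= -736.36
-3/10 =-0.30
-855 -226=-1081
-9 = -9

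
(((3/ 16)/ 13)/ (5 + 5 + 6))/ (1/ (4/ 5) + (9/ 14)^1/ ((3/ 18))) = 21/ 118976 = 0.00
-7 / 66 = -0.11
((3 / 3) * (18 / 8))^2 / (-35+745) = 81 / 11360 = 0.01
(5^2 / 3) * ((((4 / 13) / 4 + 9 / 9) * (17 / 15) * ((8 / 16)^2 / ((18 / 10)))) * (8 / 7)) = 1700 / 1053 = 1.61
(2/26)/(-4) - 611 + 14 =-31045/52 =-597.02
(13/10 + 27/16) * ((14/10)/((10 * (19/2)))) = 1673/38000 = 0.04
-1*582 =-582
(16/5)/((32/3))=3/10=0.30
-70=-70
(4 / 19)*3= 12 / 19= 0.63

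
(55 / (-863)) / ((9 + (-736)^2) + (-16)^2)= -55 / 467712343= -0.00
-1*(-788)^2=-620944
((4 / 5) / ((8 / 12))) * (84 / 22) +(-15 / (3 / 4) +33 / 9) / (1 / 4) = -10024 / 165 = -60.75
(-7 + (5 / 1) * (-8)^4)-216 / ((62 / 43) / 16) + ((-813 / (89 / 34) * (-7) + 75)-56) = 55922686 / 2759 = 20269.19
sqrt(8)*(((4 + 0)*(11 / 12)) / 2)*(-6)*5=-110*sqrt(2)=-155.56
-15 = -15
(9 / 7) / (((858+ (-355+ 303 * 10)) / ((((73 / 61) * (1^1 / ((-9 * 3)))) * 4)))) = -292 / 4525773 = -0.00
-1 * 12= -12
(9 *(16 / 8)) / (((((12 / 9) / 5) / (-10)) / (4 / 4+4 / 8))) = -2025 / 2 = -1012.50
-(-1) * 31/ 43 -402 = -17255/ 43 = -401.28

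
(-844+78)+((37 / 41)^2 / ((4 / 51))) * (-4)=-1357465 / 1681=-807.53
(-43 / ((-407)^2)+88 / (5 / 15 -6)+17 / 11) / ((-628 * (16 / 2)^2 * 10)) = 2461251 / 70738748960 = 0.00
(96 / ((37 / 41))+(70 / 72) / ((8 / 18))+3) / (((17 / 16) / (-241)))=-15917327 / 629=-25305.77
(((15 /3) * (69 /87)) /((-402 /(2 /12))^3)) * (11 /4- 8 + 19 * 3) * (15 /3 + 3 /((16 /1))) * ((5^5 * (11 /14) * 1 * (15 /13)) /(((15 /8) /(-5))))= 37732578125 /65833777271808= 0.00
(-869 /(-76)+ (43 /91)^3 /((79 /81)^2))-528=-184596869258797 /357430782436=-516.45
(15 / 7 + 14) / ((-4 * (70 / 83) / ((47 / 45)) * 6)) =-440813 / 529200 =-0.83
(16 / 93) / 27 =0.01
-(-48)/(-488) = -6/61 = -0.10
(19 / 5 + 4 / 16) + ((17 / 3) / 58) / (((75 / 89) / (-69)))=-34363 / 8700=-3.95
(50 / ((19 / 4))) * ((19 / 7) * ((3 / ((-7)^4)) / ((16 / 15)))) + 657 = 22085523 / 33614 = 657.03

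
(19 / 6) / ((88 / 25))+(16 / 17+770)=6928043 / 8976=771.84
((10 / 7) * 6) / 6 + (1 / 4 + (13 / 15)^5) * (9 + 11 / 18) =3264896417 / 382725000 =8.53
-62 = -62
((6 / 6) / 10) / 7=0.01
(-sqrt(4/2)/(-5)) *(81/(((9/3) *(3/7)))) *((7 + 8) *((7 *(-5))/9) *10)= -7350 *sqrt(2)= -10394.47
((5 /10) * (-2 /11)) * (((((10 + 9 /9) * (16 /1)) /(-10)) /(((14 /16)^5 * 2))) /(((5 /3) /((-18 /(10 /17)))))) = -60162048 /2100875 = -28.64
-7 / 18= -0.39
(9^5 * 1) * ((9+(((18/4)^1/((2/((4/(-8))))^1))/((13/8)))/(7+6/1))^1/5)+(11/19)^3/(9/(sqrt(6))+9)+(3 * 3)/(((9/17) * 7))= 12860401411183/121712955 -1331 * sqrt(6)/308655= 105661.72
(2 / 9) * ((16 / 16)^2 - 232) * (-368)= 56672 / 3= 18890.67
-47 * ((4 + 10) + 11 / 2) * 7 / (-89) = 12831 / 178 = 72.08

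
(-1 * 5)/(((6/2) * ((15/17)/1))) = -17/9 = -1.89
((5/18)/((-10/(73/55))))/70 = -73/138600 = -0.00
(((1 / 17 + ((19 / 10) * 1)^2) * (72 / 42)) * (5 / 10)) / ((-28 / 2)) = -2673 / 11900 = -0.22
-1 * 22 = -22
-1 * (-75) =75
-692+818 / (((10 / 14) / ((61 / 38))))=108903 / 95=1146.35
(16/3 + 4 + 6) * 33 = 506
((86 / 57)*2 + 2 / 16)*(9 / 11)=4299 / 1672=2.57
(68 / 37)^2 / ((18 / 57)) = 10.70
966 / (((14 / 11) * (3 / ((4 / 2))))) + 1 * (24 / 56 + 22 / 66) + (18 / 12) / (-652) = 13877105 / 27384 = 506.76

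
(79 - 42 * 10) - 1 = -342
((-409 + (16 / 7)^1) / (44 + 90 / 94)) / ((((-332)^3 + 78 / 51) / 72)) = 81891108 / 4600771832965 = 0.00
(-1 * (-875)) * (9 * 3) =23625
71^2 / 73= 5041 / 73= 69.05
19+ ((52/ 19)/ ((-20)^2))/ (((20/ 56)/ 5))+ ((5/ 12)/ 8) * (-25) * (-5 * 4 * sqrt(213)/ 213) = 625 * sqrt(213)/ 5112+ 18141/ 950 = 20.88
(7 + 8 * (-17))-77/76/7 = -9815/76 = -129.14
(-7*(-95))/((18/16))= 5320/9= 591.11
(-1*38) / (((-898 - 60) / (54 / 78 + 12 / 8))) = 1083 / 12454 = 0.09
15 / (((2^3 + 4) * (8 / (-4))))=-5 / 8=-0.62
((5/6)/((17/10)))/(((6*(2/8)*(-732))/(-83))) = 0.04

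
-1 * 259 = -259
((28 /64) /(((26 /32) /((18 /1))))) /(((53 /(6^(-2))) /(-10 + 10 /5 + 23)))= 105 /1378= 0.08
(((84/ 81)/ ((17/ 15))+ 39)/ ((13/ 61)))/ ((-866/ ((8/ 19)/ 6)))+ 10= 490160036/ 49090509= 9.98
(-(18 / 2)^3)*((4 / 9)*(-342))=110808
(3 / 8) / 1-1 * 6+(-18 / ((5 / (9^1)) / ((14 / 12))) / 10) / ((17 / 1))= -19881 / 3400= -5.85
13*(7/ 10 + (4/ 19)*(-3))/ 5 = 169/ 950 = 0.18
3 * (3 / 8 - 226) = -5415 / 8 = -676.88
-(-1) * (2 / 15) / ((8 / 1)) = 1 / 60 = 0.02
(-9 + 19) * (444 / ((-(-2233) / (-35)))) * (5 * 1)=-111000 / 319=-347.96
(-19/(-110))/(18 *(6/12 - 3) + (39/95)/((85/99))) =-30685/7909308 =-0.00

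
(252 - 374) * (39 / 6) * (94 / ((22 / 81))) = -274450.09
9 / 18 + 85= 171 / 2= 85.50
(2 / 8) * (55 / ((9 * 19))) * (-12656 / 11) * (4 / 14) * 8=-36160 / 171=-211.46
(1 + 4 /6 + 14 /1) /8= 47 /24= 1.96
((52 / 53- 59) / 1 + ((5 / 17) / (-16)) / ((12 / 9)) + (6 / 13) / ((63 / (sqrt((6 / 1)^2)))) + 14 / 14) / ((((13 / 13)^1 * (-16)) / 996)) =74461922385 / 20989696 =3547.55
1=1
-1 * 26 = -26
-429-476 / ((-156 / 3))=-5458 / 13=-419.85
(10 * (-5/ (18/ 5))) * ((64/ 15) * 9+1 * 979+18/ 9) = -42475/ 3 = -14158.33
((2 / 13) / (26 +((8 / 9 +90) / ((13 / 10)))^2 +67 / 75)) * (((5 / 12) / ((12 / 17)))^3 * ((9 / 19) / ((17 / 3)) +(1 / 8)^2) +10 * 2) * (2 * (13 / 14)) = 307128868252375 / 263896464685400064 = 0.00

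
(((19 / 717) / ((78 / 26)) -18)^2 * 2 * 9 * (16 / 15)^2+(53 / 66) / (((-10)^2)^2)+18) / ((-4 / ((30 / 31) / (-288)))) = 6765965548765751 / 1211703660288000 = 5.58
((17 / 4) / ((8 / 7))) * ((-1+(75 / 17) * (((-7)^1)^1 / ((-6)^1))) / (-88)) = -987 / 5632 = -0.18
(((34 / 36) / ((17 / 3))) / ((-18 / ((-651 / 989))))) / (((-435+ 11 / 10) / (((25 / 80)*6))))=-5425 / 205981008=-0.00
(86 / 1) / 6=43 / 3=14.33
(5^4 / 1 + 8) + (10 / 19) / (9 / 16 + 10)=2032723 / 3211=633.05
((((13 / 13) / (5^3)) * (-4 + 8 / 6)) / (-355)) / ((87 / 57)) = 152 / 3860625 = 0.00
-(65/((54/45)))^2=-105625/36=-2934.03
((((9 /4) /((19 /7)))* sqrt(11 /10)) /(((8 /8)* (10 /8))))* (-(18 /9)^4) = -504* sqrt(110) /475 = -11.13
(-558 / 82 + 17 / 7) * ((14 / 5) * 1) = -2512 / 205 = -12.25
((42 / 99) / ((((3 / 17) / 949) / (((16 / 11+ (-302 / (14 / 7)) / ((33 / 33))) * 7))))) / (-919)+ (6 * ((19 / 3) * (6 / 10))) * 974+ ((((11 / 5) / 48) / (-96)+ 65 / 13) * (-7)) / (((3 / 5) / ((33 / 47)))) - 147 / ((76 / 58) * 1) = 56402869750963471 / 2287888289280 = 24652.81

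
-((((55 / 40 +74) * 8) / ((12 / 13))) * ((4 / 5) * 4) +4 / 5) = -10456 / 5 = -2091.20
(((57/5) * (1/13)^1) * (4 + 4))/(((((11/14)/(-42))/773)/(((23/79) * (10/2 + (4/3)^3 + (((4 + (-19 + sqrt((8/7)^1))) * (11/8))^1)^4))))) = -11362515668.42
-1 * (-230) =230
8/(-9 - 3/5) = -5/6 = -0.83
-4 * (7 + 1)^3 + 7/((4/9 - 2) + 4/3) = -4159/2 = -2079.50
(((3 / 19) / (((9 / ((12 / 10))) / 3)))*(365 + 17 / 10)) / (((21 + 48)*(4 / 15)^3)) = 26055 / 1472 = 17.70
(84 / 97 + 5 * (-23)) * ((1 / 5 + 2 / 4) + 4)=-520337 / 970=-536.43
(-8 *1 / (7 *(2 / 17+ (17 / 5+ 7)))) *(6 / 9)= -680 / 9387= -0.07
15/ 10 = 3/ 2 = 1.50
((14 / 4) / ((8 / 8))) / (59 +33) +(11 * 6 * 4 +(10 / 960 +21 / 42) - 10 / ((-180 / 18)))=265.55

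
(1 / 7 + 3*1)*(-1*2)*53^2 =-123596 / 7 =-17656.57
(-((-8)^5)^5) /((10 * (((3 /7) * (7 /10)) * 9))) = 37778931862957161709568 /27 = 1399219698628043026280.30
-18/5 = -3.60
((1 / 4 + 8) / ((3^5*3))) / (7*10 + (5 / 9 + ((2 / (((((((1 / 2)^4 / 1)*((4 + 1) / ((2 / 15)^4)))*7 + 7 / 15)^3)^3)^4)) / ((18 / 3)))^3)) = 78195848110361672878034012362924323084676854927338038968338660845514290289929441086521088597887308007893780705878326856230176354334279027262296892441360206123025833816113639965960089298389603622058316131632713539000119912588505180381413034541195965483749369602187798988898004943715357081567225783597472948672310644216738966895623439371267947638414407891925106679903672381817793549276568752849895278613260113878134034417162885516521016804252280506863191951646735930683095399887116492908967909609474282898822757915548514599670818565752815179572662387160666475444830550222140531859779849627812464073521806186135629531029687837496989427914030048614836123765402603836236668635885257295637860278119568860010480663969511106467634625632022666800056845107239485701978840264261566917078867877808498421155401127451 / 487515569400782138725052051622668188831558064628803882949878669162306366189396460883056023276646507561941407346285059618205954034567714153604392807602589357810646516646279402624140265825778092400069029118851954045875293055029062297323391446257747210261411978847094477696238652639999926241261849476283154074540642180034905304518350497461959622640223644838929437827981259267733116509944280460949619837027034419069312007348778849912978954525210474678524466632489567054142322546605335459667218995886072372581986400424103097272322252506761605711307094118685573661054406468073224061566757766865726811362926112532438135179826991092250836221794600192944624396724658092319776811136754738578542738888714692948683523994093551971050034784167646771740718039768589448131064442302096205379388069005464256520257946301871780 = 0.00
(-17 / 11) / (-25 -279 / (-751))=751 / 11968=0.06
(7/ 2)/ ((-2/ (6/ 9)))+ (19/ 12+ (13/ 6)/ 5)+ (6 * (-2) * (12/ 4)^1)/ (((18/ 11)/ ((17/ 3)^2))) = -127007/ 180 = -705.59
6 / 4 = 1.50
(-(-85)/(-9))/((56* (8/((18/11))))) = -0.03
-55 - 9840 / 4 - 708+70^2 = 1677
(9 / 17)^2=81 / 289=0.28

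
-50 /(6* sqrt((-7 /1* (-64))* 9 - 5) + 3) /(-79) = -50 /3817359 + 100* sqrt(4027) /3817359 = 0.00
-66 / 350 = -33 / 175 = -0.19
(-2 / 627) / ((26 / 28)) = -28 / 8151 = -0.00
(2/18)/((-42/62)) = -31/189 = -0.16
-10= -10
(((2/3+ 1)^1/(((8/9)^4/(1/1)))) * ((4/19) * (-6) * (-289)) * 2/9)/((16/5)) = 5267025/77824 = 67.68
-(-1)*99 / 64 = 99 / 64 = 1.55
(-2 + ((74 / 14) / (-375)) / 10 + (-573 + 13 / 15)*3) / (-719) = 45108037 / 18873750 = 2.39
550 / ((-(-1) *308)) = 25 / 14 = 1.79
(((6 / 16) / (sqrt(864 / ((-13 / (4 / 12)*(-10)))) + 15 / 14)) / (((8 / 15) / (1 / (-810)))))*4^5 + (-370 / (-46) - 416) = -381961051 / 938331 - 6272*sqrt(65) / 40797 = -408.30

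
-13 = -13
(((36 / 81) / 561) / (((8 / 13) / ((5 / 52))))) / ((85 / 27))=1 / 25432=0.00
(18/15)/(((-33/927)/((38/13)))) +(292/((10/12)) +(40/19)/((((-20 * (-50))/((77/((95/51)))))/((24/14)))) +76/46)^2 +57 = 19101292550044760903/154037385734375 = 124004.26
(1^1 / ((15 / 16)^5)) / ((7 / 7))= 1048576 / 759375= 1.38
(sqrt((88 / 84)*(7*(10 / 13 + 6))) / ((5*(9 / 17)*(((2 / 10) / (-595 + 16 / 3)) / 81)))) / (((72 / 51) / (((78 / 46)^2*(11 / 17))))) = -141914487*sqrt(39) / 1058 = -837670.78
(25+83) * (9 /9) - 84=24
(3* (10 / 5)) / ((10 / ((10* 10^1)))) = 60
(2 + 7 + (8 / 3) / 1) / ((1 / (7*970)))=237650 / 3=79216.67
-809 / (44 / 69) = -55821 / 44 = -1268.66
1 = 1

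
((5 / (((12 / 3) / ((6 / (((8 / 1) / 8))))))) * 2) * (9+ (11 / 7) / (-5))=912 / 7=130.29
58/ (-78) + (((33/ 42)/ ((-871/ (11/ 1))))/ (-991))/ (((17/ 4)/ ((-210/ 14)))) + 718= 221021459549/ 308148477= 717.26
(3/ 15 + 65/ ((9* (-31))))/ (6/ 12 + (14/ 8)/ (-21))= -184/ 2325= -0.08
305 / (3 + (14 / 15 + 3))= 4575 / 104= 43.99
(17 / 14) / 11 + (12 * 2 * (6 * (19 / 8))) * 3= 158021 / 154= 1026.11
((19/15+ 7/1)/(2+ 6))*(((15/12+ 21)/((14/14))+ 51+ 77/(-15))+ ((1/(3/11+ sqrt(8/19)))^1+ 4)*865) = 648923*sqrt(38)/2391+ 4221370409/1434600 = 4615.58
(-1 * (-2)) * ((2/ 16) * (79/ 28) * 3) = 237/ 112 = 2.12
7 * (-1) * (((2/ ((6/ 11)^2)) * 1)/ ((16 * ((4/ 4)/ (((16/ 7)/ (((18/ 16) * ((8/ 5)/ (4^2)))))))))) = -4840/ 81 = -59.75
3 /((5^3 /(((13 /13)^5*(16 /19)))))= 48 /2375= 0.02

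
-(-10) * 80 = 800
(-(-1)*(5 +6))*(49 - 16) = 363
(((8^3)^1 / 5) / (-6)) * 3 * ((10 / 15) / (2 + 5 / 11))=-5632 / 405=-13.91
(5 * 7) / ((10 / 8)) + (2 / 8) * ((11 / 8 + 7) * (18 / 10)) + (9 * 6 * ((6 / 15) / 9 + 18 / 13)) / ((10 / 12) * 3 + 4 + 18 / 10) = 7089677 / 172640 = 41.07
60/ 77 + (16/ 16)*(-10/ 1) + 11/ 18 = -11933/ 1386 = -8.61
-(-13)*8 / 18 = 52 / 9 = 5.78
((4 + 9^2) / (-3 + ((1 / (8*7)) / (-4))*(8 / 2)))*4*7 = -133280 / 169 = -788.64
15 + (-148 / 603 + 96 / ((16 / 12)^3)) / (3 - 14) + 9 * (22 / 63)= 1344953 / 92862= 14.48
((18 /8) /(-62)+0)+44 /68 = 2575 /4216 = 0.61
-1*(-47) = 47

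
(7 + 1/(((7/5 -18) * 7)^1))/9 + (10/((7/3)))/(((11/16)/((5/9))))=27098/6391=4.24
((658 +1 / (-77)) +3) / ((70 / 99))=229032 / 245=934.82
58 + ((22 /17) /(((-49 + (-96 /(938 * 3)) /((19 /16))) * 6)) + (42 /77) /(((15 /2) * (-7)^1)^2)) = 3482591646899 /60049033275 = 58.00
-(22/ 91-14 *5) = 69.76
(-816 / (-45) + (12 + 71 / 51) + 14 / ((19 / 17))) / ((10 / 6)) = 26.43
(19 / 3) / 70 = 19 / 210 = 0.09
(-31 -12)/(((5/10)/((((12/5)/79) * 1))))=-1032/395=-2.61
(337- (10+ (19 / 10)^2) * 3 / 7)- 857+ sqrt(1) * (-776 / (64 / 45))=-1500041 / 1400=-1071.46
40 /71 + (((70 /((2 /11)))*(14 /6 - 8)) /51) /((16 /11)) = -294925 /10224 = -28.85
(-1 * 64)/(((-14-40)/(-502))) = -16064/27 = -594.96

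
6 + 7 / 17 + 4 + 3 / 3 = 194 / 17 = 11.41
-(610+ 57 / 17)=-10427 / 17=-613.35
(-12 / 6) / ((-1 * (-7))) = -2 / 7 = -0.29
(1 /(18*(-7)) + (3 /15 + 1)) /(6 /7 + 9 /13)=9763 /12690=0.77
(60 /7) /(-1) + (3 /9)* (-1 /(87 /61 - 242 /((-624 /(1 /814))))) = -8.81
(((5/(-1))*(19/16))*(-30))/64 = 1425/512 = 2.78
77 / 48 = 1.60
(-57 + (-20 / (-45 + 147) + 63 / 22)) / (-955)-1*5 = -5296589 / 1071510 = -4.94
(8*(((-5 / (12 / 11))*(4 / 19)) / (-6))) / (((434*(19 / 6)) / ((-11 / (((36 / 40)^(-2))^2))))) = -0.01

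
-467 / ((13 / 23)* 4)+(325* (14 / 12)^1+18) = 29735 / 156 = 190.61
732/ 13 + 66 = 1590/ 13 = 122.31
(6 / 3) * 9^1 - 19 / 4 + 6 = 19.25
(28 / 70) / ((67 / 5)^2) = 10 / 4489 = 0.00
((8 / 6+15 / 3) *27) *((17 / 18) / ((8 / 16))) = 323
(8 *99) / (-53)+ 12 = -156 / 53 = -2.94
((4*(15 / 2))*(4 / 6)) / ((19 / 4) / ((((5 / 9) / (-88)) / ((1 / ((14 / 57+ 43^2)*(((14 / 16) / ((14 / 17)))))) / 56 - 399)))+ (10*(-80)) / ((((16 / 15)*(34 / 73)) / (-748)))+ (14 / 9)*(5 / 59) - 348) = 166514073075 / 12524853258892049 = 0.00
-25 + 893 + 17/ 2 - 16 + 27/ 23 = 39637/ 46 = 861.67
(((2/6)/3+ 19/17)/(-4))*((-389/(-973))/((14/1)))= -18283/2084166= -0.01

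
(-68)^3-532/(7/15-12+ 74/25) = -202139876/643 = -314369.95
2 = 2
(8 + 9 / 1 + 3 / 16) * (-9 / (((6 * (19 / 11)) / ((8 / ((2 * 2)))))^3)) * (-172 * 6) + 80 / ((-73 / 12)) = 1135783195 / 1001414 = 1134.18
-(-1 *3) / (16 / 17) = 51 / 16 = 3.19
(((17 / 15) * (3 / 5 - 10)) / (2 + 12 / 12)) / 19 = -799 / 4275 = -0.19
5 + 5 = 10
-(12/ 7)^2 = -144/ 49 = -2.94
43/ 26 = 1.65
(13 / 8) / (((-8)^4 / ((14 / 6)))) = 91 / 98304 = 0.00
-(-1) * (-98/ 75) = -98/ 75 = -1.31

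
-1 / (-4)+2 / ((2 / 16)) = 65 / 4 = 16.25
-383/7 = -54.71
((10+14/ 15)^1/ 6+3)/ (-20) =-217/ 900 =-0.24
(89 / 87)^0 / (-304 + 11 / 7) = -0.00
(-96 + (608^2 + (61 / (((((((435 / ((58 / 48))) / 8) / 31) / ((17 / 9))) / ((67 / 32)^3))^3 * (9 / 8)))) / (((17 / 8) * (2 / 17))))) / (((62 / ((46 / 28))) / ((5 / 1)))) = 1596350042253117312907940329 / 16302683095455655526400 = 97919.47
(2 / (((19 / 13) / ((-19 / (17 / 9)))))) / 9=-26 / 17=-1.53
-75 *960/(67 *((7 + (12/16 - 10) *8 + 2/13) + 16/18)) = 8424000/517039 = 16.29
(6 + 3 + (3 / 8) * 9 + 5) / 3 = 139 / 24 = 5.79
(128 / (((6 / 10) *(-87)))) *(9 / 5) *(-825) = 105600 / 29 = 3641.38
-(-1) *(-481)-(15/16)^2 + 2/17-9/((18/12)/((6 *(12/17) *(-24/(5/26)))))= 58526283/21760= 2689.63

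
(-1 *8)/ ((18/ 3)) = -4/ 3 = -1.33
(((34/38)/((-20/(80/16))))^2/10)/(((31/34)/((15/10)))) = 14739/1790560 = 0.01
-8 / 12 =-2 / 3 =-0.67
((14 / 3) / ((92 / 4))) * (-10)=-140 / 69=-2.03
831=831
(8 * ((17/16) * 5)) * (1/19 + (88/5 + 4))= 34969/38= 920.24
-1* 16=-16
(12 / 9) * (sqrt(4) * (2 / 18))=8 / 27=0.30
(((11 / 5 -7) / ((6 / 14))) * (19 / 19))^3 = -175616 / 125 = -1404.93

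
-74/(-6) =37/3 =12.33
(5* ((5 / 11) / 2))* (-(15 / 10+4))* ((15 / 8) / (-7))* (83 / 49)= 31125 / 10976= 2.84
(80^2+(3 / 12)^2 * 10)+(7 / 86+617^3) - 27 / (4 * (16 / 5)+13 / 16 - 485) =234891513.76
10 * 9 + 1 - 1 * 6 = 85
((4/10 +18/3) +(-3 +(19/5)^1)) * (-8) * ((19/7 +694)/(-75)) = 468192/875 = 535.08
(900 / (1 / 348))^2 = 98094240000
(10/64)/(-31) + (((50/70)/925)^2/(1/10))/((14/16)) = -11723303/2329052320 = -0.01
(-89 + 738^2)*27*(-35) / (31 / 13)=-215801876.61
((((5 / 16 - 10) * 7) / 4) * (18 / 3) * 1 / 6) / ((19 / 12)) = -10.71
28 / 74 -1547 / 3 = -57197 / 111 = -515.29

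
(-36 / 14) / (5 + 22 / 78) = -351 / 721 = -0.49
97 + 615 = 712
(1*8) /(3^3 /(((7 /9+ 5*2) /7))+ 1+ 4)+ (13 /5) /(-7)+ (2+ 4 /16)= 341779 /153020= 2.23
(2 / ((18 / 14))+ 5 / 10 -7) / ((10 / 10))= -89 / 18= -4.94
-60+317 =257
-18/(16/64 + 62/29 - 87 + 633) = -2088/63613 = -0.03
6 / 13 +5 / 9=1.02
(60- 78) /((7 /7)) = -18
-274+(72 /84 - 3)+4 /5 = -9637 /35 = -275.34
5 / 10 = 1 / 2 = 0.50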